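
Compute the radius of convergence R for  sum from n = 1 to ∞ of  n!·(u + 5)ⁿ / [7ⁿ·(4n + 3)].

R = 0

Ratio test: |a_{n+1}/a_n| = (n+1) · 1/7 · (4n + 3)/(4(n+1) + 3) → ∞ as n → ∞.
The terms grow without bound for any (u + 5) ≠ 0, so R = 0 (convergence only at u = -5).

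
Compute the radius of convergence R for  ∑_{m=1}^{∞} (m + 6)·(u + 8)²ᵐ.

R = 1

Apply the ratio test: |a_{m+1}| / |a_m| = ((m+1) + 6)/(m + 6), which tends to 1 as m → ∞.
Writing y = (u + 8)², the series in y has radius 1, so |u + 8| < √(1) = 1 and R = 1.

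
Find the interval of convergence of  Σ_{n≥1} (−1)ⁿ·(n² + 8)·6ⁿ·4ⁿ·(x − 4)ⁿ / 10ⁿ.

(43/12, 53/12)

Ratio test: |a_{n+1}/a_n| = [((n+1)² + 8)/(n² + 8)] · 6·4/10 → 12/5 as n → ∞.
The series converges when 12/5 · |x − 4| < 1, giving R = 5/12.
When x = 53/12, the n-th term does not approach 0; divergence by the term test.
At x = 43/12: the terms do not tend to 0, so the series diverges.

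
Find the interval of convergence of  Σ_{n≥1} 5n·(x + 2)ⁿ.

Ratio test: |a_{n+1}/a_n| = 5(n+1)/5n → 1 as n → ∞.
So the series converges when |x + 2| < 1 and diverges when |x + 2| > 1; R = 1.
At x = -1: the n-th term does not approach 0; divergence by the term test.
When x = -3, the terms do not tend to 0, so the series diverges.

(-3, -1)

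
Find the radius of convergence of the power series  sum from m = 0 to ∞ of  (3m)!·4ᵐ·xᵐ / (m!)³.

R = 1/108

The ratio of consecutive coefficients is (3m+1)·(3m+2)·(3m+3)/(m+1)³ · 4 → 108.
Hence the series converges for |x| < 1/(108) = 1/108, so the radius of convergence is 1/108.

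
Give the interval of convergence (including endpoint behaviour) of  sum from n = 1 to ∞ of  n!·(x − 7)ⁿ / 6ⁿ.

The ratio of consecutive coefficients is (n+1) · 1/6 → ∞.
The terms grow without bound for any (x − 7) ≠ 0, so R = 0 (convergence only at x = 7).

{7}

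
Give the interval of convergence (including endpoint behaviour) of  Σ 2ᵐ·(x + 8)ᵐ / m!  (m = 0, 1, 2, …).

By the ratio test, |a_{m+1}/a_m| = 2 · 1/(m+1) → 0.
Since the limit is 0 < 1 for every x, the series converges on all of ℝ and R = ∞.

(−∞, ∞)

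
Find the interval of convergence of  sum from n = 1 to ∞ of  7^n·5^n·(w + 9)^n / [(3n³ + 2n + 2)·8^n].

[-323/35, -307/35]

Apply the ratio test: |a_{n+1}| / |a_n| = [(3n³ + 2n + 2)/(3(n+1)³ + 2(n+1) + 2)] · 7·5/8, which tends to 35/8 as n → ∞.
Hence the series converges for |w + 9| < 1/(35/8) = 8/35, so the radius of convergence is 8/35.
When w = -307/35, the series is dominated by a constant times Σ 1/n³, which converges (p = 3 > 1).
Check w = -323/35: the series is dominated by a constant times Σ 1/n³, which converges (p = 3 > 1).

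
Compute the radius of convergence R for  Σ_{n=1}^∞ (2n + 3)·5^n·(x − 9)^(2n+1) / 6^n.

R = √30/5

By the ratio test, |a_{n+1}/a_n| = [(2(n+1) + 3)/(2n + 3)] · 5/6 → 5/6.
Writing y = (x − 9)², the series in y has radius 6/5, so |x − 9| < √(6/5) and R = √30/5.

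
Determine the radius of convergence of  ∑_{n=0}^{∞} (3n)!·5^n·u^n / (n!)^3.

R = 1/135

Ratio test: |a_{n+1}/a_n| = (3n+1)·(3n+2)·(3n+3)/(n+1)³ · 5 → 135 as n → ∞.
The series converges when 135 · |u| < 1, giving R = 1/135.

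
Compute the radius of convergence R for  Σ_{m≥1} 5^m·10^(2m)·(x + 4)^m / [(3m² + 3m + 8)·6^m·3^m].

R = 9/250

The ratio of consecutive coefficients is [(3m² + 3m + 8)/(3(m+1)² + 3(m+1) + 8)] · 5·100/(6·3) → 250/9.
Hence the series converges for |x + 4| < 1/(250/9) = 9/250, so the radius of convergence is 9/250.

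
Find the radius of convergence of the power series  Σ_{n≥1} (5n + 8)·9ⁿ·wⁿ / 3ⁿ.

R = 1/3

The ratio of consecutive coefficients is [(5(n+1) + 8)/(5n + 8)] · 9/3 → 3.
Convergence for |w| · 3 < 1, i.e. |w| < 1/3. So R = 1/3.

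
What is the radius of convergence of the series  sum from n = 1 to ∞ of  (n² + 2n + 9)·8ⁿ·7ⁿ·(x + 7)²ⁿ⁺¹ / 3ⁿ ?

The ratio of consecutive coefficients is [((n+1)² + 2(n+1) + 9)/(n² + 2n + 9)] · 8·7/3 → 56/3.
Since the exponent of (x + 7) increases by 2 each term, convergence requires |x + 7|² < 3/56, hence R = √42/28.

R = √42/28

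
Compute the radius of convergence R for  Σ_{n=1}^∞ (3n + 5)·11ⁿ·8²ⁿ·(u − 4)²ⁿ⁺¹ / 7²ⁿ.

R = 7√11/88

Ratio test: |a_{n+1}/a_n| = [(3(n+1) + 5)/(3n + 5)] · 11·64/49 → 704/49 as n → ∞.
Successive powers of (u − 4) differ by 2, so the series converges when |u − 4|² · 704/49 < 1, i.e. |u − 4| < √(49/704). So R = 7√11/88.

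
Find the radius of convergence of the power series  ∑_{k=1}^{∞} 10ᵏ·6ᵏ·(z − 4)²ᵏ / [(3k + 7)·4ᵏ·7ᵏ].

R = √105/15

By the ratio test, |a_{k+1}/a_k| = [(3k + 7)/(3(k+1) + 7)] · 10·6/(4·7) → 15/7.
Since the exponent of (z − 4) increases by 2 each term, convergence requires |z − 4|² < 7/15, hence R = √105/15.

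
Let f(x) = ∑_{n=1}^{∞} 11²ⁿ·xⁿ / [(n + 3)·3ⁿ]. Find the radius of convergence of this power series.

Ratio test: |a_{n+1}/a_n| = [(n + 3)/((n+1) + 3)] · 121/3 → 121/3 as n → ∞.
The series converges when 121/3 · |x| < 1, giving R = 3/121.

R = 3/121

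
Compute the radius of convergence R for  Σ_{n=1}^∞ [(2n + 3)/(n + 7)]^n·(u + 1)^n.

R = 1/2

Root test: |a_n|^(1/n) = (2n + 3)/(n + 7) → 2.
The series converges when 2 · |u + 1| < 1, giving R = 1/2.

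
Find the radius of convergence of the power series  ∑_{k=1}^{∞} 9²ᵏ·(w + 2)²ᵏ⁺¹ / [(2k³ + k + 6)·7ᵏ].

R = √7/9

Apply the ratio test: |a_{k+1}| / |a_k| = [(2k³ + k + 6)/(2(k+1)³ + (k+1) + 6)] · 81/7, which tends to 81/7 as k → ∞.
Since the exponent of (w + 2) increases by 2 each term, convergence requires |w + 2|² < 7/81, hence R = √7/9.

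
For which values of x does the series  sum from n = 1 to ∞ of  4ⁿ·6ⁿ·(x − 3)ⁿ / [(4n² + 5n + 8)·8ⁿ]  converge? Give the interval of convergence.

[8/3, 10/3]

The ratio of consecutive coefficients is [(4n² + 5n + 8)/(4(n+1)² + 5(n+1) + 8)] · 4·6/8 → 3.
Convergence for |x − 3| · 3 < 1, i.e. |x − 3| < 1/3. So R = 1/3.
Endpoint x = 10/3: the terms are on the order of 1/n², so the series converges absolutely by comparison with the p-series (p = 2 > 1).
At x = 8/3: the series is dominated by a constant times Σ 1/n², which converges (p = 2 > 1).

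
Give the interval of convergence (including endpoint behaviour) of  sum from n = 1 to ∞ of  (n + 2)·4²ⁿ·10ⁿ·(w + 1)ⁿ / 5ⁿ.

The ratio of consecutive coefficients is [((n+1) + 2)/(n + 2)] · 16·10/5 → 32.
The series converges when 32 · |w + 1| < 1, giving R = 1/32.
At w = -31/32: the terms do not tend to 0, so the series diverges.
Check w = -33/32: the n-th term does not approach 0; divergence by the term test.

(-33/32, -31/32)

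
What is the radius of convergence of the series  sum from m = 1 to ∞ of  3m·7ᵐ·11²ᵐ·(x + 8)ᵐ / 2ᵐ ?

By the ratio test, |a_{m+1}/a_m| = [3(m+1)/3m] · 7·121/2 → 847/2.
Hence the series converges for |x + 8| < 1/(847/2) = 2/847, so the radius of convergence is 2/847.

R = 2/847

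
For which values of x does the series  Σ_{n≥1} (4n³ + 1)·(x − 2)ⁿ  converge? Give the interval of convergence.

(1, 3)

By the ratio test, |a_{n+1}/a_n| = (4(n+1)³ + 1)/(4n³ + 1) → 1.
Convergence for |x − 2| < 1, so R = 1.
At x = 3: the terms do not tend to 0, so the series diverges.
Endpoint x = 1: the terms do not tend to 0, so the series diverges.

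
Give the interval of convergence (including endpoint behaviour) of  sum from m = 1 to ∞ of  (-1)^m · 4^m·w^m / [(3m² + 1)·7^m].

The ratio of consecutive coefficients is [(3m² + 1)/(3(m+1)² + 1)] · 4/7 → 4/7.
Convergence for |w| · 4/7 < 1, i.e. |w| < 7/4. So R = 7/4.
When w = 7/4, the series is dominated by a constant times Σ 1/m², which converges (p = 2 > 1).
At w = -7/4: the series is dominated by a constant times Σ 1/m², which converges (p = 2 > 1).

[-7/4, 7/4]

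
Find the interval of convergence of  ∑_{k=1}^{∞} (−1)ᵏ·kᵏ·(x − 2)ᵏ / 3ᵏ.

{2}

Applying the root test, |a_k|^(1/k) = k/3 → ∞.
The root grows without bound, so R = 0 (convergence only at x = 2).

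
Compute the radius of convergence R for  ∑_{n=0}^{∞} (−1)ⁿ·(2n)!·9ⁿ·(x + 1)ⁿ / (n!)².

Apply the ratio test: |a_{n+1}| / |a_n| = (2n+1)·(2n+2)/(n+1)² · 9, which tends to 36 as n → ∞.
Thus R = 1/(36) = 1/36.

R = 1/36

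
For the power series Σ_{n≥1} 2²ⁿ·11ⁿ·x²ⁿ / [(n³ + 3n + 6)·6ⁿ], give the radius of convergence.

By the ratio test, |a_{n+1}/a_n| = [(n³ + 3n + 6)/((n+1)³ + 3(n+1) + 6)] · 4·11/6 → 22/3.
Writing y = x², the series in y has radius 3/22, so |x| < √(3/22) and R = √66/22.

R = √66/22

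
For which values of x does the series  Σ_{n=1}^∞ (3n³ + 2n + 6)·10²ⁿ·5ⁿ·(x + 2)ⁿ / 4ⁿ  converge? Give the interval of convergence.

The ratio of consecutive coefficients is [(3(n+1)³ + 2(n+1) + 6)/(3n³ + 2n + 6)] · 100·5/4 → 125.
Thus R = 1/(125) = 1/125.
Check x = -249/125: the terms do not tend to 0, so the series diverges.
At x = -251/125: the terms do not tend to 0, so the series diverges.

(-251/125, -249/125)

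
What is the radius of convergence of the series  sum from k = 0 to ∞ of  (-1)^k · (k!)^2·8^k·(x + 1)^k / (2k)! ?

R = 1/2

Apply the ratio test: |a_{k+1}| / |a_k| = (k+1)²/[(2k+1)·(2k+2)] · 8, which tends to 2 as k → ∞.
Convergence for |x + 1| · 2 < 1, i.e. |x + 1| < 1/2. So R = 1/2.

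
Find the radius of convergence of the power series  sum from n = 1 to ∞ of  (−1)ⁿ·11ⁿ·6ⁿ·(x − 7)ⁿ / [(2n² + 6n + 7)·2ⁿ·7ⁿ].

Ratio test: |a_{n+1}/a_n| = [(2n² + 6n + 7)/(2(n+1)² + 6(n+1) + 7)] · 11·6/(2·7) → 33/7 as n → ∞.
Convergence for |x − 7| · 33/7 < 1, i.e. |x − 7| < 7/33. So R = 7/33.

R = 7/33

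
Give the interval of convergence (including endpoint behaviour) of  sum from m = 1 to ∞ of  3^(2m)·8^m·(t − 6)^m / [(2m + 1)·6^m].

Apply the ratio test: |a_{m+1}| / |a_m| = [(2m + 1)/(2(m+1) + 1)] · 9·8/6, which tends to 12 as m → ∞.
The series converges when 12 · |t − 6| < 1, giving R = 1/12.
At t = 73/12: the terms behave like c/m; limit comparison with the harmonic series gives divergence.
Endpoint t = 71/12: an alternating series whose terms decrease to 0 in absolute value, so it converges by the Leibniz criterion.

[71/12, 73/12)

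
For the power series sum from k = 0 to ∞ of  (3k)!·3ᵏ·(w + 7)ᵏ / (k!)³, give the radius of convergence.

By the ratio test, |a_{k+1}/a_k| = (3k+1)·(3k+2)·(3k+3)/(k+1)³ · 3 → 81.
Hence the series converges for |w + 7| < 1/(81) = 1/81, so the radius of convergence is 1/81.

R = 1/81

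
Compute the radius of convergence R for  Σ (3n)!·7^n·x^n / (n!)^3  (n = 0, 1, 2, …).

By the ratio test, |a_{n+1}/a_n| = (3n+1)·(3n+2)·(3n+3)/(n+1)³ · 7 → 189.
The series converges when 189 · |x| < 1, giving R = 1/189.

R = 1/189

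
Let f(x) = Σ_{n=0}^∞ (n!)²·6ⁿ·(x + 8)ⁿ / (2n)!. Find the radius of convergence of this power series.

R = 2/3

The ratio of consecutive coefficients is (n+1)²/[(2n+1)·(2n+2)] · 6 → 3/2.
Convergence for |x + 8| · 3/2 < 1, i.e. |x + 8| < 2/3. So R = 2/3.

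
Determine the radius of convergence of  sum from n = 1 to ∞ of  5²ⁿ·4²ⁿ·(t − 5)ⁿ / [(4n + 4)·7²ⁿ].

Apply the ratio test: |a_{n+1}| / |a_n| = [(4n + 4)/(4(n+1) + 4)] · 25·16/49, which tends to 400/49 as n → ∞.
Thus R = 1/(400/49) = 49/400.

R = 49/400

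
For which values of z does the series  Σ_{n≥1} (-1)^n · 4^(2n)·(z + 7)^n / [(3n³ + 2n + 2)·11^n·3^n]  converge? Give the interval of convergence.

Apply the ratio test: |a_{n+1}| / |a_n| = [(3n³ + 2n + 2)/(3(n+1)³ + 2(n+1) + 2)] · 16/(11·3), which tends to 16/33 as n → ∞.
Thus R = 1/(16/33) = 33/16.
Endpoint z = -79/16: the terms are on the order of 1/n³, so the series converges absolutely by comparison with the p-series (p = 3 > 1).
Endpoint z = -145/16: the series is dominated by a constant times Σ 1/n³, which converges (p = 3 > 1).

[-145/16, -79/16]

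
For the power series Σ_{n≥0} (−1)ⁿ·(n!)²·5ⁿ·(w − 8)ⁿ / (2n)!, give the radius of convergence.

By the ratio test, |a_{n+1}/a_n| = (n+1)²/[(2n+1)·(2n+2)] · 5 → 5/4.
The series converges when 5/4 · |w − 8| < 1, giving R = 4/5.

R = 4/5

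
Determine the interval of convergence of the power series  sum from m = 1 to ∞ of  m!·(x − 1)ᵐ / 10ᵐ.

{1}

The ratio of consecutive coefficients is (m+1) · 1/10 → ∞.
The terms grow without bound for any (x − 1) ≠ 0, so R = 0 (convergence only at x = 1).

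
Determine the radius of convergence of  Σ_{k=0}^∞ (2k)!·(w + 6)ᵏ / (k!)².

R = 1/4

Ratio test: |a_{k+1}/a_k| = (2k+1)·(2k+2)/(k+1)² → 4 as k → ∞.
The series converges when 4 · |w + 6| < 1, giving R = 1/4.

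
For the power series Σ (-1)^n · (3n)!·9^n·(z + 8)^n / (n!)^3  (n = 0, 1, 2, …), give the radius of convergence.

Apply the ratio test: |a_{n+1}| / |a_n| = (3n+1)·(3n+2)·(3n+3)/(n+1)³ · 9, which tends to 243 as n → ∞.
Convergence for |z + 8| · 243 < 1, i.e. |z + 8| < 1/243. So R = 1/243.

R = 1/243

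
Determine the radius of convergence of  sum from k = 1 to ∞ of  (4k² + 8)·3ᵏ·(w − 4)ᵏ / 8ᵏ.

R = 8/3

By the ratio test, |a_{k+1}/a_k| = [(4(k+1)² + 8)/(4k² + 8)] · 3/8 → 3/8.
Thus R = 1/(3/8) = 8/3.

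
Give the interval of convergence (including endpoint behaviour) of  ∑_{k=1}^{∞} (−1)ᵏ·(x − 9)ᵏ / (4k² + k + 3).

By the ratio test, |a_{k+1}/a_k| = (4k² + k + 3)/(4(k+1)² + (k+1) + 3) → 1.
Hence R = 1.
Endpoint x = 10: absolute convergence follows by limit comparison with Σ 1/k².
Endpoint x = 8: absolute convergence follows by limit comparison with Σ 1/k².

[8, 10]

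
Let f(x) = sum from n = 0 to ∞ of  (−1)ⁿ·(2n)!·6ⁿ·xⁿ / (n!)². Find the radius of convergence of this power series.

R = 1/24

Apply the ratio test: |a_{n+1}| / |a_n| = (2n+1)·(2n+2)/(n+1)² · 6, which tends to 24 as n → ∞.
Hence the series converges for |x| < 1/(24) = 1/24, so the radius of convergence is 1/24.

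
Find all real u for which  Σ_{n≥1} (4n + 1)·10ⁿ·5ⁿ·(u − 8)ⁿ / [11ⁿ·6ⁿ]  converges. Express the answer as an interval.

Apply the ratio test: |a_{n+1}| / |a_n| = [(4(n+1) + 1)/(4n + 1)] · 10·5/(11·6), which tends to 25/33 as n → ∞.
Convergence for |u − 8| · 25/33 < 1, i.e. |u − 8| < 33/25. So R = 33/25.
At u = 233/25: the n-th term does not approach 0; divergence by the term test.
Check u = 167/25: the terms do not tend to 0, so the series diverges.

(167/25, 233/25)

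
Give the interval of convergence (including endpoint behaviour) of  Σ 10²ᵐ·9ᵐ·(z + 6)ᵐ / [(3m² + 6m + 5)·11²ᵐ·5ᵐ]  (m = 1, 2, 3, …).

The ratio of consecutive coefficients is [(3m² + 6m + 5)/(3(m+1)² + 6(m+1) + 5)] · 100·9/(121·5) → 180/121.
The series converges when 180/121 · |z + 6| < 1, giving R = 121/180.
At z = -959/180: the terms are on the order of 1/m², so the series converges absolutely by comparison with the p-series (p = 2 > 1).
When z = -1201/180, absolute convergence follows by limit comparison with Σ 1/m².

[-1201/180, -959/180]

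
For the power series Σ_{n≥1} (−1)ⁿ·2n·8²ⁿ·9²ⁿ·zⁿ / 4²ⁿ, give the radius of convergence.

By the ratio test, |a_{n+1}/a_n| = [2(n+1)/2n] · 64·81/16 → 324.
Hence the series converges for |z| < 1/(324) = 1/324, so the radius of convergence is 1/324.

R = 1/324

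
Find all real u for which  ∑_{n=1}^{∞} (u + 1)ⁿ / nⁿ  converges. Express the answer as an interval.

Applying the root test, |a_n|^(1/n) = 1/n → 0.
Since the n-th root of |a_n| tends to 0, the series converges for all real u; R = ∞.

(−∞, ∞)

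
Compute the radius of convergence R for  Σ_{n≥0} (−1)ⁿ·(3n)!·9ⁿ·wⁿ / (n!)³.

R = 1/243

The ratio of consecutive coefficients is (3n+1)·(3n+2)·(3n+3)/(n+1)³ · 9 → 243.
Hence the series converges for |w| < 1/(243) = 1/243, so the radius of convergence is 1/243.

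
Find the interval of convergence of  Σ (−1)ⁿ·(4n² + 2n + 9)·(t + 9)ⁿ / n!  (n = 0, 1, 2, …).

(−∞, ∞)

Ratio test: |a_{n+1}/a_n| = (4(n+1)² + 2(n+1) + 9)/(4n² + 2n + 9) · 1/(n+1) → 0 as n → ∞.
Since the limit is 0 < 1 for every t, the series converges on all of ℝ and R = ∞.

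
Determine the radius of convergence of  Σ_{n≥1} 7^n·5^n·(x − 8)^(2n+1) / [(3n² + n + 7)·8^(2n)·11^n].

R = 8√385/35

Apply the ratio test: |a_{n+1}| / |a_n| = [(3n² + n + 7)/(3(n+1)² + (n+1) + 7)] · 7·5/(64·11), which tends to 35/704 as n → ∞.
Successive powers of (x − 8) differ by 2, so the series converges when |x − 8|² · 35/704 < 1, i.e. |x − 8| < √(704/35). So R = 8√385/35.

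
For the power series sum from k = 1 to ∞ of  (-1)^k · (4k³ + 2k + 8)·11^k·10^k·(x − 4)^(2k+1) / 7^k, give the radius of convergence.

By the ratio test, |a_{k+1}/a_k| = [(4(k+1)³ + 2(k+1) + 8)/(4k³ + 2k + 8)] · 11·10/7 → 110/7.
Writing y = (x − 4)², the series in y has radius 7/110, so |x − 4| < √(7/110) and R = √770/110.

R = √770/110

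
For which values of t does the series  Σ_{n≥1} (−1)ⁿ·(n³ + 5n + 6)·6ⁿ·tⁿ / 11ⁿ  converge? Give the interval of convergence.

(-11/6, 11/6)

Ratio test: |a_{n+1}/a_n| = [((n+1)³ + 5(n+1) + 6)/(n³ + 5n + 6)] · 6/11 → 6/11 as n → ∞.
Thus R = 1/(6/11) = 11/6.
Endpoint t = 11/6: the terms have absolute value of order n³, which does not tend to 0, so the series diverges by the divergence test.
When t = -11/6, the terms do not tend to 0, so the series diverges.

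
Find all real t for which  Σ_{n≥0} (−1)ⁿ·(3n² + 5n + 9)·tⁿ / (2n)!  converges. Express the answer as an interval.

(−∞, ∞)

Apply the ratio test: |a_{n+1}| / |a_n| = (3(n+1)² + 5(n+1) + 9)/(3n² + 5n + 9) · 1/[(2n+1)·(2n+2)], which tends to 0 as n → ∞.
The limit is 0, so the series converges for all t; R = ∞.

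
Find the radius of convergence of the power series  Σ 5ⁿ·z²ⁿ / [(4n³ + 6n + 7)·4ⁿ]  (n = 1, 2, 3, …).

Apply the ratio test: |a_{n+1}| / |a_n| = [(4n³ + 6n + 7)/(4(n+1)³ + 6(n+1) + 7)] · 5/4, which tends to 5/4 as n → ∞.
Successive powers of z differ by 2, so the series converges when |z|² · 5/4 < 1, i.e. |z| < √(4/5). So R = 2√5/5.

R = 2√5/5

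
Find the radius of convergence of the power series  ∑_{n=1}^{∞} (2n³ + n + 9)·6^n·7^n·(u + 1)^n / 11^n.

R = 11/42

By the ratio test, |a_{n+1}/a_n| = [(2(n+1)³ + (n+1) + 9)/(2n³ + n + 9)] · 6·7/11 → 42/11.
Thus R = 1/(42/11) = 11/42.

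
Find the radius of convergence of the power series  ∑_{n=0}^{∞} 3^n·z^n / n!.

Apply the ratio test: |a_{n+1}| / |a_n| = 3 · 1/(n+1), which tends to 0 as n → ∞.
Since the limit is 0 < 1 for every z, the series converges on all of ℝ and R = ∞.

R = ∞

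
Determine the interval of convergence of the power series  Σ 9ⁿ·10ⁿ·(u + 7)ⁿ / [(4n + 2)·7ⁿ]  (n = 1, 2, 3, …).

[-637/90, -623/90)

By the ratio test, |a_{n+1}/a_n| = [(4n + 2)/(4(n+1) + 2)] · 9·10/7 → 90/7.
Hence the series converges for |u + 7| < 1/(90/7) = 7/90, so the radius of convergence is 7/90.
At u = -623/90: comparison with the harmonic series Σ 1/n shows the series diverges.
Endpoint u = -637/90: convergence follows from the alternating series test (terms decrease monotonically to 0).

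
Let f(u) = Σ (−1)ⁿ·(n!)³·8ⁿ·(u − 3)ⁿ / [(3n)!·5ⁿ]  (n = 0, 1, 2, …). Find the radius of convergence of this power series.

Apply the ratio test: |a_{n+1}| / |a_n| = (n+1)³/[(3n+1)·(3n+2)·(3n+3)] · 8/5, which tends to 8/135 as n → ∞.
The series converges when 8/135 · |u − 3| < 1, giving R = 135/8.

R = 135/8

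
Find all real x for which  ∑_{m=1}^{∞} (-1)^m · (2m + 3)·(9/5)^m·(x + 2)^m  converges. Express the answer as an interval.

Ratio test: |a_{m+1}/a_m| = [(2(m+1) + 3)/(2m + 3)] · 9/5 → 9/5 as m → ∞.
Thus R = 1/(9/5) = 5/9.
When x = -13/9, the terms do not tend to 0, so the series diverges.
When x = -23/9, the m-th term does not approach 0; divergence by the term test.

(-23/9, -13/9)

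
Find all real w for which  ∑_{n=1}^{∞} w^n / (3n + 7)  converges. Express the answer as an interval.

Apply the ratio test: |a_{n+1}| / |a_n| = (3n + 7)/(3(n+1) + 7), which tends to 1 as n → ∞.
Convergence for |w| < 1, so R = 1.
At w = 1: the terms are asymptotic to a nonzero constant times 1/n, so the series diverges by limit comparison with Σ 1/n.
Check w = -1: an alternating series whose terms decrease to 0 in absolute value, so it converges by the Leibniz criterion.

[-1, 1)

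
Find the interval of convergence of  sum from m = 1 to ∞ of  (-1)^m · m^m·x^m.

{0}

By the Cauchy root test, |a_m|^(1/m) = m → ∞.
Since the m-th root of |a_m| is unbounded, the series converges only at x = 0; R = 0.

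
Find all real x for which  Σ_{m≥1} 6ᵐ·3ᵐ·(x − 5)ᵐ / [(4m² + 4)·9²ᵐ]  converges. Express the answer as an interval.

Apply the ratio test: |a_{m+1}| / |a_m| = [(4m² + 4)/(4(m+1)² + 4)] · 6·3/81, which tends to 2/9 as m → ∞.
Convergence for |x − 5| · 2/9 < 1, i.e. |x − 5| < 9/2. So R = 9/2.
When x = 19/2, the terms are on the order of 1/m², so the series converges absolutely by comparison with the p-series (p = 2 > 1).
Check x = 1/2: absolute convergence follows by limit comparison with Σ 1/m².

[1/2, 19/2]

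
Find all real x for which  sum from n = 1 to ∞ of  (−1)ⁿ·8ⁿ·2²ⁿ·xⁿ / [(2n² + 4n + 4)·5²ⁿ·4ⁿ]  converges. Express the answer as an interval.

Ratio test: |a_{n+1}/a_n| = [(2n² + 4n + 4)/(2(n+1)² + 4(n+1) + 4)] · 8·4/(25·4) → 8/25 as n → ∞.
Hence the series converges for |x| < 1/(8/25) = 25/8, so the radius of convergence is 25/8.
When x = 25/8, the terms are on the order of 1/n², so the series converges absolutely by comparison with the p-series (p = 2 > 1).
At x = -25/8: the terms are on the order of 1/n², so the series converges absolutely by comparison with the p-series (p = 2 > 1).

[-25/8, 25/8]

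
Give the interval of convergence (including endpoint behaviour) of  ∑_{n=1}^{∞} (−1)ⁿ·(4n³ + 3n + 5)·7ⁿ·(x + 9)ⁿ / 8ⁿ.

(-71/7, -55/7)

Apply the ratio test: |a_{n+1}| / |a_n| = [(4(n+1)³ + 3(n+1) + 5)/(4n³ + 3n + 5)] · 7/8, which tends to 7/8 as n → ∞.
Convergence for |x + 9| · 7/8 < 1, i.e. |x + 9| < 8/7. So R = 8/7.
Check x = -55/7: the terms do not tend to 0, so the series diverges.
When x = -71/7, the n-th term does not approach 0; divergence by the term test.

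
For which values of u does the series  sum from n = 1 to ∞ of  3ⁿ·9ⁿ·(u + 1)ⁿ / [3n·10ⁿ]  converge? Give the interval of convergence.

[-37/27, -17/27)

By the ratio test, |a_{n+1}/a_n| = [3n/3(n+1)] · 3·9/10 → 27/10.
The series converges when 27/10 · |u + 1| < 1, giving R = 10/27.
Endpoint u = -17/27: the terms are asymptotic to a nonzero constant times 1/n, so the series diverges by limit comparison with Σ 1/n.
When u = -37/27, convergence follows from the alternating series test (terms decrease monotonically to 0).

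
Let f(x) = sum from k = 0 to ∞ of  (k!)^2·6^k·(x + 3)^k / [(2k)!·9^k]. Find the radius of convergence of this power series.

Apply the ratio test: |a_{k+1}| / |a_k| = (k+1)²/[(2k+1)·(2k+2)] · 6/9, which tends to 1/6 as k → ∞.
The series converges when 1/6 · |x + 3| < 1, giving R = 6.

R = 6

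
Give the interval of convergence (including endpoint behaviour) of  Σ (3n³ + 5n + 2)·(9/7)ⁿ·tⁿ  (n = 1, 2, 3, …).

The ratio of consecutive coefficients is [(3(n+1)³ + 5(n+1) + 2)/(3n³ + 5n + 2)] · 9/7 → 9/7.
Convergence for |t| · 9/7 < 1, i.e. |t| < 7/9. So R = 7/9.
Endpoint t = 7/9: the n-th term does not approach 0; divergence by the term test.
When t = -7/9, the n-th term does not approach 0; divergence by the term test.

(-7/9, 7/9)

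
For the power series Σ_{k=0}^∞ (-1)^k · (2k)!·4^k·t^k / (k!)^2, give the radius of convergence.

Ratio test: |a_{k+1}/a_k| = (2k+1)·(2k+2)/(k+1)² · 4 → 16 as k → ∞.
Thus R = 1/(16) = 1/16.

R = 1/16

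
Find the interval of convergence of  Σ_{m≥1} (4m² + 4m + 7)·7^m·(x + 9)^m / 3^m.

The ratio of consecutive coefficients is [(4(m+1)² + 4(m+1) + 7)/(4m² + 4m + 7)] · 7/3 → 7/3.
Thus R = 1/(7/3) = 3/7.
At x = -60/7: the terms have absolute value of order m², which does not tend to 0, so the series diverges by the divergence test.
At x = -66/7: the terms have absolute value of order m², which does not tend to 0, so the series diverges by the divergence test.

(-66/7, -60/7)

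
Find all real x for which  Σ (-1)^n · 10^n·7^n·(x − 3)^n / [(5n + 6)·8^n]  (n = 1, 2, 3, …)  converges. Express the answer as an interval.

The ratio of consecutive coefficients is [(5n + 6)/(5(n+1) + 6)] · 10·7/8 → 35/4.
Hence the series converges for |x − 3| < 1/(35/4) = 4/35, so the radius of convergence is 4/35.
When x = 109/35, convergence follows from the alternating series test (terms decrease monotonically to 0).
When x = 101/35, comparison with the harmonic series Σ 1/n shows the series diverges.

(101/35, 109/35]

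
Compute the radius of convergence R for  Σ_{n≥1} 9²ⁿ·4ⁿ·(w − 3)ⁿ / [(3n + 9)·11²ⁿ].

By the ratio test, |a_{n+1}/a_n| = [(3n + 9)/(3(n+1) + 9)] · 81·4/121 → 324/121.
Thus R = 1/(324/121) = 121/324.

R = 121/324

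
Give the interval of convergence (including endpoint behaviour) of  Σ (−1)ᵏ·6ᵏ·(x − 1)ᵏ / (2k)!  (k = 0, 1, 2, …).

Ratio test: |a_{k+1}/a_k| = 6 · 1/[(2k+1)·(2k+2)] → 0 as k → ∞.
Since the limit is 0 < 1 for every x, the series converges on all of ℝ and R = ∞.

(−∞, ∞)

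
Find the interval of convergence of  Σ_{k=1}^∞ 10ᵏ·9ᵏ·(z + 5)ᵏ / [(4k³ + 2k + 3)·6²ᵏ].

Ratio test: |a_{k+1}/a_k| = [(4k³ + 2k + 3)/(4(k+1)³ + 2(k+1) + 3)] · 10·9/36 → 5/2 as k → ∞.
Thus R = 1/(5/2) = 2/5.
Check z = -23/5: the series is dominated by a constant times Σ 1/k³, which converges (p = 3 > 1).
Check z = -27/5: absolute convergence follows by limit comparison with Σ 1/k³.

[-27/5, -23/5]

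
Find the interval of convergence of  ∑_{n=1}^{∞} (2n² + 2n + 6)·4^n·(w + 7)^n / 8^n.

(-9, -5)

By the ratio test, |a_{n+1}/a_n| = [(2(n+1)² + 2(n+1) + 6)/(2n² + 2n + 6)] · 4/8 → 1/2.
Hence the series converges for |w + 7| < 1/(1/2) = 2, so the radius of convergence is 2.
At w = -5: the terms have absolute value of order n², which does not tend to 0, so the series diverges by the divergence test.
At w = -9: the terms have absolute value of order n², which does not tend to 0, so the series diverges by the divergence test.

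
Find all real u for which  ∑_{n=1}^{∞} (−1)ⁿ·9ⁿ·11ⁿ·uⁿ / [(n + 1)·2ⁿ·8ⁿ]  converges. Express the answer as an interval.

Ratio test: |a_{n+1}/a_n| = [(n + 1)/((n+1) + 1)] · 9·11/(2·8) → 99/16 as n → ∞.
Convergence for |u| · 99/16 < 1, i.e. |u| < 16/99. So R = 16/99.
Check u = 16/99: an alternating series whose terms decrease to 0 in absolute value, so it converges by the Leibniz criterion.
When u = -16/99, comparison with the harmonic series Σ 1/n shows the series diverges.

(-16/99, 16/99]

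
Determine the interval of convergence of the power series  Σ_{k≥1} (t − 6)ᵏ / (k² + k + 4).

[5, 7]

By the ratio test, |a_{k+1}/a_k| = (k² + k + 4)/((k+1)² + (k+1) + 4) → 1.
Convergence for |t − 6| < 1, so R = 1.
Endpoint t = 7: the terms are on the order of 1/k², so the series converges absolutely by comparison with the p-series (p = 2 > 1).
Endpoint t = 5: absolute convergence follows by limit comparison with Σ 1/k².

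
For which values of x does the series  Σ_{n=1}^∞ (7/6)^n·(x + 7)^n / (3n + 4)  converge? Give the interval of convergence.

The ratio of consecutive coefficients is [(3n + 4)/(3(n+1) + 4)] · 7/6 → 7/6.
Hence the series converges for |x + 7| < 1/(7/6) = 6/7, so the radius of convergence is 6/7.
Endpoint x = -43/7: the terms behave like c/n; limit comparison with the harmonic series gives divergence.
At x = -55/7: an alternating series whose terms decrease to 0 in absolute value, so it converges by the Leibniz criterion.

[-55/7, -43/7)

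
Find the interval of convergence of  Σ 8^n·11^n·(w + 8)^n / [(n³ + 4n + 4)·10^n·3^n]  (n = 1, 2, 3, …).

By the ratio test, |a_{n+1}/a_n| = [(n³ + 4n + 4)/((n+1)³ + 4(n+1) + 4)] · 8·11/(10·3) → 44/15.
The series converges when 44/15 · |w + 8| < 1, giving R = 15/44.
When w = -337/44, the terms are on the order of 1/n³, so the series converges absolutely by comparison with the p-series (p = 3 > 1).
At w = -367/44: the terms are on the order of 1/n³, so the series converges absolutely by comparison with the p-series (p = 3 > 1).

[-367/44, -337/44]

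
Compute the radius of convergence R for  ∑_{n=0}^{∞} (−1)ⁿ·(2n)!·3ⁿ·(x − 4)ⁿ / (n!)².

R = 1/12

By the ratio test, |a_{n+1}/a_n| = (2n+1)·(2n+2)/(n+1)² · 3 → 12.
Convergence for |x − 4| · 12 < 1, i.e. |x − 4| < 1/12. So R = 1/12.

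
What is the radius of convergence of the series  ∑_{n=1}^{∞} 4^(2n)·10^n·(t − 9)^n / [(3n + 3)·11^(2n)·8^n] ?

The ratio of consecutive coefficients is [(3n + 3)/(3(n+1) + 3)] · 16·10/(121·8) → 20/121.
Thus R = 1/(20/121) = 121/20.

R = 121/20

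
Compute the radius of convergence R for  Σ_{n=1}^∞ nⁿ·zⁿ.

Root test: |a_n|^(1/n) = n → ∞.
The root grows without bound, so R = 0 (convergence only at z = 0).

R = 0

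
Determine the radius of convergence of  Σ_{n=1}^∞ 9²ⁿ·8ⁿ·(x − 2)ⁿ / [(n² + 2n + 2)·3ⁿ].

The ratio of consecutive coefficients is [(n² + 2n + 2)/((n+1)² + 2(n+1) + 2)] · 81·8/3 → 216.
The series converges when 216 · |x − 2| < 1, giving R = 1/216.

R = 1/216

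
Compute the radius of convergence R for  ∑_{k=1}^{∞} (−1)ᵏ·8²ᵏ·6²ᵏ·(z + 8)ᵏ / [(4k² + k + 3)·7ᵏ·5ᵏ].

R = 35/2304

Apply the ratio test: |a_{k+1}| / |a_k| = [(4k² + k + 3)/(4(k+1)² + (k+1) + 3)] · 64·36/(7·5), which tends to 2304/35 as k → ∞.
Thus R = 1/(2304/35) = 35/2304.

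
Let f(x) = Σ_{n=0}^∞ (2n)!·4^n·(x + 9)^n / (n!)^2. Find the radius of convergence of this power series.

Ratio test: |a_{n+1}/a_n| = (2n+1)·(2n+2)/(n+1)² · 4 → 16 as n → ∞.
Convergence for |x + 9| · 16 < 1, i.e. |x + 9| < 1/16. So R = 1/16.

R = 1/16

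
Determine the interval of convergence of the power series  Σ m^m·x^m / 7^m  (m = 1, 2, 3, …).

{0}

By the Cauchy root test, |a_m|^(1/m) = m/7 → ∞.
Since the m-th root of |a_m| is unbounded, the series converges only at x = 0; R = 0.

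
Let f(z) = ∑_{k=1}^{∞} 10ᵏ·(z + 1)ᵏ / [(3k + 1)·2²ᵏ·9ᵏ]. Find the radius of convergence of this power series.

R = 18/5

The ratio of consecutive coefficients is [(3k + 1)/(3(k+1) + 1)] · 10/(4·9) → 5/18.
Convergence for |z + 1| · 5/18 < 1, i.e. |z + 1| < 18/5. So R = 18/5.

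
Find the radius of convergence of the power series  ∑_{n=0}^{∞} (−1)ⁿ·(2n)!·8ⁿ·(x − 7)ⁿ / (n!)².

Ratio test: |a_{n+1}/a_n| = (2n+1)·(2n+2)/(n+1)² · 8 → 32 as n → ∞.
Convergence for |x − 7| · 32 < 1, i.e. |x − 7| < 1/32. So R = 1/32.

R = 1/32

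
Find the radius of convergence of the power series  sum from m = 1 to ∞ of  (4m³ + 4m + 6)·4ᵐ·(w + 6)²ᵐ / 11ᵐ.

R = √11/2

Ratio test: |a_{m+1}/a_m| = [(4(m+1)³ + 4(m+1) + 6)/(4m³ + 4m + 6)] · 4/11 → 4/11 as m → ∞.
Successive powers of (w + 6) differ by 2, so the series converges when |w + 6|² · 4/11 < 1, i.e. |w + 6| < √(11/4). So R = √11/2.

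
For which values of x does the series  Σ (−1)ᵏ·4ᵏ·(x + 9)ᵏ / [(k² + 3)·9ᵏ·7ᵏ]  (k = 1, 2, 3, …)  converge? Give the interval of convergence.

Ratio test: |a_{k+1}/a_k| = [(k² + 3)/((k+1)² + 3)] · 4/(9·7) → 4/63 as k → ∞.
Hence the series converges for |x + 9| < 1/(4/63) = 63/4, so the radius of convergence is 63/4.
Check x = 27/4: the series is dominated by a constant times Σ 1/k², which converges (p = 2 > 1).
Check x = -99/4: absolute convergence follows by limit comparison with Σ 1/k².

[-99/4, 27/4]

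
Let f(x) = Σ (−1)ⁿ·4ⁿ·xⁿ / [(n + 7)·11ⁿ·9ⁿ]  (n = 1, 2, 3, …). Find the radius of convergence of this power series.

The ratio of consecutive coefficients is [(n + 7)/((n+1) + 7)] · 4/(11·9) → 4/99.
The series converges when 4/99 · |x| < 1, giving R = 99/4.

R = 99/4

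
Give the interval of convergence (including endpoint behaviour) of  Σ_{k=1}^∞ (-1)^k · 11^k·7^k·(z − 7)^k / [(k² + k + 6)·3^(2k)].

The ratio of consecutive coefficients is [(k² + k + 6)/((k+1)² + (k+1) + 6)] · 11·7/9 → 77/9.
Thus R = 1/(77/9) = 9/77.
Check z = 548/77: the series is dominated by a constant times Σ 1/k², which converges (p = 2 > 1).
Check z = 530/77: absolute convergence follows by limit comparison with Σ 1/k².

[530/77, 548/77]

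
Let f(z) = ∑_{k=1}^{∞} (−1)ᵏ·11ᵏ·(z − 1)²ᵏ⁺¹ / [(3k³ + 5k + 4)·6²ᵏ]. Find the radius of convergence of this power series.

Ratio test: |a_{k+1}/a_k| = [(3k³ + 5k + 4)/(3(k+1)³ + 5(k+1) + 4)] · 11/36 → 11/36 as k → ∞.
Writing y = (z − 1)², the series in y has radius 36/11, so |z − 1| < √(36/11) and R = 6√11/11.

R = 6√11/11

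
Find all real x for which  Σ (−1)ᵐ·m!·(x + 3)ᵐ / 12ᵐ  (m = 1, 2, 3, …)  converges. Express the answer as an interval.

Ratio test: |a_{m+1}/a_m| = (m+1) · 1/12 → ∞ as m → ∞.
The terms grow without bound for any (x + 3) ≠ 0, so R = 0 (convergence only at x = -3).

{-3}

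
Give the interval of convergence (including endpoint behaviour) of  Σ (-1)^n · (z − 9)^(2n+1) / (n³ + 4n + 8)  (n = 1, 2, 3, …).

The ratio of consecutive coefficients is (n³ + 4n + 8)/((n+1)³ + 4(n+1) + 8) → 1.
Since the exponent of (z − 9) increases by 2 each term, convergence requires |z − 9|² < 1, hence R = 1.
Endpoint z = 10: absolute convergence follows by limit comparison with Σ 1/n³.
When z = 8, the terms are on the order of 1/n³, so the series converges absolutely by comparison with the p-series (p = 3 > 1).

[8, 10]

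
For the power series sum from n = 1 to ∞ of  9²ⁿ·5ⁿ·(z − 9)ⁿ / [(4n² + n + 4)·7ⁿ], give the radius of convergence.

Apply the ratio test: |a_{n+1}| / |a_n| = [(4n² + n + 4)/(4(n+1)² + (n+1) + 4)] · 81·5/7, which tends to 405/7 as n → ∞.
Hence the series converges for |z − 9| < 1/(405/7) = 7/405, so the radius of convergence is 7/405.

R = 7/405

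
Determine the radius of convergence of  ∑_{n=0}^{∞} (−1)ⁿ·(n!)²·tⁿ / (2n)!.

R = 4

The ratio of consecutive coefficients is (n+1)²/[(2n+1)·(2n+2)] → 1/4.
Convergence for |t| · 1/4 < 1, i.e. |t| < 4. So R = 4.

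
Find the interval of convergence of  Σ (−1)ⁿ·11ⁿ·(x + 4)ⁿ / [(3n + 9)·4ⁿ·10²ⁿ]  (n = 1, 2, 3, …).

(-444/11, 356/11]

Ratio test: |a_{n+1}/a_n| = [(3n + 9)/(3(n+1) + 9)] · 11/(4·100) → 11/400 as n → ∞.
Thus R = 1/(11/400) = 400/11.
When x = 356/11, the terms alternate in sign and decrease monotonically to 0 in absolute value (size ~ c/n), so the alternating series test gives convergence.
When x = -444/11, comparison with the harmonic series Σ 1/n shows the series diverges.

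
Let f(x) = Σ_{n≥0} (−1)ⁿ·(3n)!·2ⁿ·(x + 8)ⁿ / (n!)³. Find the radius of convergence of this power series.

By the ratio test, |a_{n+1}/a_n| = (3n+1)·(3n+2)·(3n+3)/(n+1)³ · 2 → 54.
Thus R = 1/(54) = 1/54.

R = 1/54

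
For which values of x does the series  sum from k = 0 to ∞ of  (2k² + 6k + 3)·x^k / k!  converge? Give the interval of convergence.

(−∞, ∞)

By the ratio test, |a_{k+1}/a_k| = (2(k+1)² + 6(k+1) + 3)/(2k² + 6k + 3) · 1/(k+1) → 0.
The ratio tends to 0 regardless of x, hence R = ∞.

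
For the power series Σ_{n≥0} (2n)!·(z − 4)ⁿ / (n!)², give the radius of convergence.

By the ratio test, |a_{n+1}/a_n| = (2n+1)·(2n+2)/(n+1)² → 4.
Hence the series converges for |z − 4| < 1/(4) = 1/4, so the radius of convergence is 1/4.

R = 1/4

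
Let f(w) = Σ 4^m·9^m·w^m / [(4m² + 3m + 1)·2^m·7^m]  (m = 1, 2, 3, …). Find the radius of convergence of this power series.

R = 7/18

By the ratio test, |a_{m+1}/a_m| = [(4m² + 3m + 1)/(4(m+1)² + 3(m+1) + 1)] · 4·9/(2·7) → 18/7.
Convergence for |w| · 18/7 < 1, i.e. |w| < 7/18. So R = 7/18.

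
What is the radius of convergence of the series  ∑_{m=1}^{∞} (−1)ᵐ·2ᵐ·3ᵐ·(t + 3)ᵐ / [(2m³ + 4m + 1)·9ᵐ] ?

By the ratio test, |a_{m+1}/a_m| = [(2m³ + 4m + 1)/(2(m+1)³ + 4(m+1) + 1)] · 2·3/9 → 2/3.
Hence the series converges for |t + 3| < 1/(2/3) = 3/2, so the radius of convergence is 3/2.

R = 3/2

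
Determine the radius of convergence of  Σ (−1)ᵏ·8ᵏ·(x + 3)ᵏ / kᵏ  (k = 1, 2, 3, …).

By the Cauchy root test, |a_k|^(1/k) = 8/k → 0.
The limit is 0 for every x, so R = ∞.

R = ∞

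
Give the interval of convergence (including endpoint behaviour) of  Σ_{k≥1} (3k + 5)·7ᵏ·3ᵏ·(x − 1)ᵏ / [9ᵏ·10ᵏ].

(-23/7, 37/7)

Ratio test: |a_{k+1}/a_k| = [(3(k+1) + 5)/(3k + 5)] · 7·3/(9·10) → 7/30 as k → ∞.
Thus R = 1/(7/30) = 30/7.
At x = 37/7: the terms do not tend to 0, so the series diverges.
When x = -23/7, the k-th term does not approach 0; divergence by the term test.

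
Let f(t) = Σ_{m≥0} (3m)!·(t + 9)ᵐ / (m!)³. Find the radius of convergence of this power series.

R = 1/27

By the ratio test, |a_{m+1}/a_m| = (3m+1)·(3m+2)·(3m+3)/(m+1)³ → 27.
Convergence for |t + 9| · 27 < 1, i.e. |t + 9| < 1/27. So R = 1/27.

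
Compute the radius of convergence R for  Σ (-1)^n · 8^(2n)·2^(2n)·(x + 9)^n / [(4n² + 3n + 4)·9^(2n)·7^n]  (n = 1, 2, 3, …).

By the ratio test, |a_{n+1}/a_n| = [(4n² + 3n + 4)/(4(n+1)² + 3(n+1) + 4)] · 64·4/(81·7) → 256/567.
The series converges when 256/567 · |x + 9| < 1, giving R = 567/256.

R = 567/256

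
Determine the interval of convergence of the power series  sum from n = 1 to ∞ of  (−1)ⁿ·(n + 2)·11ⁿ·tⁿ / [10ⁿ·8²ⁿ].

(-640/11, 640/11)

By the ratio test, |a_{n+1}/a_n| = [((n+1) + 2)/(n + 2)] · 11/(10·64) → 11/640.
The series converges when 11/640 · |t| < 1, giving R = 640/11.
When t = 640/11, the terms have absolute value of order n, which does not tend to 0, so the series diverges by the divergence test.
At t = -640/11: the terms have absolute value of order n, which does not tend to 0, so the series diverges by the divergence test.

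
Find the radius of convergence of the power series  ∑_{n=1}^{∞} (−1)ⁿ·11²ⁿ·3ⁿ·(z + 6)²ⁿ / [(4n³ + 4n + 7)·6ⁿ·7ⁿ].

Apply the ratio test: |a_{n+1}| / |a_n| = [(4n³ + 4n + 7)/(4(n+1)³ + 4(n+1) + 7)] · 121·3/(6·7), which tends to 121/14 as n → ∞.
Writing y = (z + 6)², the series in y has radius 14/121, so |z + 6| < √(14/121) and R = √14/11.

R = √14/11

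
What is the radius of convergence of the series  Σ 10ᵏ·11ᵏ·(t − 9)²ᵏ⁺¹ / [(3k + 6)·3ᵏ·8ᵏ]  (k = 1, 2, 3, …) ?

R = 2√165/55

Ratio test: |a_{k+1}/a_k| = [(3k + 6)/(3(k+1) + 6)] · 10·11/(3·8) → 55/12 as k → ∞.
Writing y = (t − 9)², the series in y has radius 12/55, so |t − 9| < √(12/55) and R = 2√165/55.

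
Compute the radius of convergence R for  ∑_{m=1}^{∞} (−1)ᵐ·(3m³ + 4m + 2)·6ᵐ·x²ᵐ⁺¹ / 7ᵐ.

R = √42/6

Apply the ratio test: |a_{m+1}| / |a_m| = [(3(m+1)³ + 4(m+1) + 2)/(3m³ + 4m + 2)] · 6/7, which tends to 6/7 as m → ∞.
Writing y = x², the series in y has radius 7/6, so |x| < √(7/6) and R = √42/6.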